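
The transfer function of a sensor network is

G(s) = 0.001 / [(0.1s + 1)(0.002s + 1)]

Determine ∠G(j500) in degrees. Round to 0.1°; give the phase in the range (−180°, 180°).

At ω = 500 rad/s:
pole (1 + j500·0.1) = 1 + j50 → |·| ≈ 50.01, ∠ ≈ 88.85°
pole (1 + j500·0.002) = 1 + j1 → |·| ≈ 1.4142, ∠ ≈ 45.00°
∠G = (0°) − (88.85° + 45.00°) = -133.85°

-133.9°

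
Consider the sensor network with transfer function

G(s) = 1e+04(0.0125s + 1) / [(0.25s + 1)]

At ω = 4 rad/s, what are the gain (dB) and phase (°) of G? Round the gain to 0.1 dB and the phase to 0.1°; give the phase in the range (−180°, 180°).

77.0 dB, -42.1°

At ω = 4 rad/s:
zero (1 + j4·0.0125) = 1 + j0.05 → |·| ≈ 1.0012, ∠ ≈ 2.86°
pole (1 + j4·0.25) = 1 + j1 → |·| ≈ 1.4142, ∠ ≈ 45.00°
|G| = 1e+04 · 1.0012 / (1.4142) ≈ 7079.6
Gain = 20 log₁₀(7079.6) ≈ 77.00 dB
∠G = (2.86°) − (45.00°) = -42.14°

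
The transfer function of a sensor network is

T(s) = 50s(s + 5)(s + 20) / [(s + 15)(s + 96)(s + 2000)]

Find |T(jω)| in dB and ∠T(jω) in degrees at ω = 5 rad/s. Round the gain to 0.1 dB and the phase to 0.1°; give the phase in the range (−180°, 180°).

At s = jω = j5:
zero (s+5): 5 + j5 → |·| = √(5²+5²) = √50 ≈ 7.0711, ∠ = arctan(5/5) ≈ 45.00°
zero (s+20): 20 + j5 → |·| = √(20²+5²) = √425 ≈ 20.616, ∠ = arctan(5/20) ≈ 14.04°
zero at origin: s = j5 → |·| = 5, ∠ = 90.00°
pole (s+15): 15 + j5 → |·| = √(15²+5²) = √250 ≈ 15.811, ∠ = arctan(5/15) ≈ 18.43°
pole (s+96): 96 + j5 → |·| = √(96²+5²) = √9241 ≈ 96.13, ∠ = arctan(5/96) ≈ 2.98°
pole (s+2000): 2000 + j5 → |·| = √(2000²+5²) = √4000025 ≈ 2000, ∠ = arctan(5/2000) ≈ 0.14°
|T| = 50 · 728.89 / 3.0398e+06 ≈ 0.011989
Gain = 20 log₁₀(0.011989) ≈ -38.42 dB
∠T = 149.04° − 21.55° = 127.49°

-38.4 dB, 127.5°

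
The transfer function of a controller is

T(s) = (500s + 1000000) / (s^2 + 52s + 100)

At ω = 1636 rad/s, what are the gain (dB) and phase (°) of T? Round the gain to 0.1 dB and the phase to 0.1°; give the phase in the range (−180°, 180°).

-6.3 dB, -138.9°

Substitute s = j1636:
Numerator: 500(j1636) + 1000000 = 1000000 + j818000
Denominator: (j1636)^2 + 52(j1636) + 100 = -2676396 + j85072
|N| = √(1000000² + 818000²) ≈ 1.2919e+06, ∠N ≈ 39.28°
|D| = √(2676396² + 85072²) ≈ 2.6777e+06, ∠D ≈ 178.18°
|T| = 1.2919e+06 / 2.6777e+06 ≈ 0.48247
Gain = 20 log₁₀(0.48247) ≈ -6.33 dB
∠T = 39.28° − 178.18° = -138.90°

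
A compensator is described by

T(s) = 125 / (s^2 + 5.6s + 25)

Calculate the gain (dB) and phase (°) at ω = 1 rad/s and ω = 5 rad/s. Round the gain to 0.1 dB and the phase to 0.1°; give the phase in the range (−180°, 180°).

At s = jω = j1:
quadratic: (j1)² + 5.6·j1 + 25 = 24 + j5.6 → |·| ≈ 24.645, ∠ ≈ 13.13°
|T| = 125 / 24.645 ≈ 5.072
Gain = 20 log₁₀(5.072) ≈ 14.10 dB
∠T = 0.00° − 13.13° = -13.13°

At s = jω = j5:
quadratic: (j5)² + 5.6·j5 + 25 = 0 + j28 → |·| ≈ 28, ∠ ≈ 90.00°
|T| = 125 / 28 ≈ 4.4643
Gain = 20 log₁₀(4.4643) ≈ 13.00 dB
∠T = 0.00° − 90.00° = -90.00°

ω = 1: 14.1 dB, -13.1°; ω = 5: 13.0 dB, -90.0°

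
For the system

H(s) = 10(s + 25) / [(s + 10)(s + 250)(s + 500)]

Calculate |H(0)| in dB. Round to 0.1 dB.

-74.0 dB

H(0) = 10·25 / (10·250·500) = 0.0002
20 log₁₀(0.0002) ≈ -73.98 dB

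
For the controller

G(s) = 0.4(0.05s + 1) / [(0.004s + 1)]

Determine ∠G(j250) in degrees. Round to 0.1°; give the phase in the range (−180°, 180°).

40.4°

At ω = 250 rad/s:
zero (1 + j250·0.05) = 1 + j12.5 → |·| ≈ 12.54, ∠ ≈ 85.43°
pole (1 + j250·0.004) = 1 + j1 → |·| ≈ 1.4142, ∠ ≈ 45.00°
∠G = (85.43°) − (45.00°) = 40.43°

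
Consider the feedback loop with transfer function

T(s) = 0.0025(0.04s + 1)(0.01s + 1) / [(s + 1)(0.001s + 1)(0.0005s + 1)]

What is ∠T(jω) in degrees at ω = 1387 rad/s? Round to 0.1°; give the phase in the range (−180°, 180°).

At ω = 1387 rad/s:
zero (1 + j1387·0.04) = 1 + j55.48 → |·| ≈ 55.489, ∠ ≈ 88.97°
zero (1 + j1387·0.01) = 1 + j13.87 → |·| ≈ 13.906, ∠ ≈ 85.88°
pole (1 + j1387·1) = 1 + j1387 → |·| ≈ 1387, ∠ ≈ 89.96°
pole (1 + j1387·0.001) = 1 + j1.387 → |·| ≈ 1.7099, ∠ ≈ 54.21°
pole (1 + j1387·0.0005) = 1 + j0.6935 → |·| ≈ 1.2169, ∠ ≈ 34.74°
∠T = (88.97° + 85.88°) − (89.96° + 54.21° + 34.74°) = -4.06°

-4.1°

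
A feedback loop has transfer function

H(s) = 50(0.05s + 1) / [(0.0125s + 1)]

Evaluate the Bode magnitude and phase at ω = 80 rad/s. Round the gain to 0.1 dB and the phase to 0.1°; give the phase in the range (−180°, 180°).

43.3 dB, 31.0°

At ω = 80 rad/s:
zero (1 + j80·0.05) = 1 + j4 → |·| ≈ 4.1231, ∠ ≈ 75.96°
pole (1 + j80·0.0125) = 1 + j1 → |·| ≈ 1.4142, ∠ ≈ 45.00°
|H| = 50 · 4.1231 / (1.4142) ≈ 145.77
Gain = 20 log₁₀(145.77) ≈ 43.27 dB
∠H = (75.96°) − (45.00°) = 30.96°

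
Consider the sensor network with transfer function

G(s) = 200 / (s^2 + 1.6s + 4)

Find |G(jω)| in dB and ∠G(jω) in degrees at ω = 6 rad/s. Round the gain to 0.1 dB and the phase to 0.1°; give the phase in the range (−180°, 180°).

At s = jω = j6:
quadratic: (j6)² + 1.6·j6 + 4 = -32 + j9.6 → |·| ≈ 33.409, ∠ ≈ 163.30°
|G| = 200 / 33.409 ≈ 5.9864
Gain = 20 log₁₀(5.9864) ≈ 15.54 dB
∠G = 0.00° − 163.30° = -163.30°

15.5 dB, -163.3°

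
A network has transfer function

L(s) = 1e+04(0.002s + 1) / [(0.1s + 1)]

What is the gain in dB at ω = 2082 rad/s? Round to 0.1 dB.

At ω = 2082 rad/s:
zero (1 + j2082·0.002) = 1 + j4.164 → |·| ≈ 4.2824, ∠ ≈ 76.50°
pole (1 + j2082·0.1) = 1 + j208.2 → |·| ≈ 208.2, ∠ ≈ 89.72°
|L| = 1e+04 · 4.2824 / (208.2) ≈ 205.69
Gain = 20 log₁₀(205.69) ≈ 46.26 dB

46.3 dB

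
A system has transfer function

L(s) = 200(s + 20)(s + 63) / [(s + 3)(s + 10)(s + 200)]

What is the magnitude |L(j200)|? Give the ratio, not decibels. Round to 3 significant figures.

At s = jω = j200:
zero (s+20): 20 + j200 → |·| = √(20²+200²) = √40400 ≈ 201, ∠ = arctan(200/20) ≈ 84.29°
zero (s+63): 63 + j200 → |·| = √(63²+200²) = √43969 ≈ 209.69, ∠ = arctan(200/63) ≈ 72.52°
pole (s+3): 3 + j200 → |·| = √(3²+200²) = √40009 ≈ 200.02, ∠ = arctan(200/3) ≈ 89.14°
pole (s+10): 10 + j200 → |·| = √(10²+200²) = √40100 ≈ 200.25, ∠ = arctan(200/10) ≈ 87.14°
pole (s+200): 200 + j200 → |·| = √(200²+200²) = √80000 ≈ 282.84, ∠ = arctan(200/200) ≈ 45.00°
|L| = 200 · 42148 / 1.1329e+07 ≈ 0.74407

0.744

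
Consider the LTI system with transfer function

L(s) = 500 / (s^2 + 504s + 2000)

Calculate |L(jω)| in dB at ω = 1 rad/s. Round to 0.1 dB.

Substitute s = j1:
Numerator: 500 = 500 + j0
Denominator: (j1)^2 + 504(j1) + 2000 = 1999 + j504
|N| = √(500² + 0²) ≈ 500, ∠N ≈ 0.00°
|D| = √(1999² + 504²) ≈ 2061.6, ∠D ≈ 14.15°
|L| = 500 / 2061.6 ≈ 0.24253
Gain = 20 log₁₀(0.24253) ≈ -12.30 dB

-12.3 dB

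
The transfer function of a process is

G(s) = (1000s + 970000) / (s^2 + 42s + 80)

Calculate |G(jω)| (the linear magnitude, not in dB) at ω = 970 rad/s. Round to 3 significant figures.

Substitute s = j970:
Numerator: 1000(j970) + 970000 = 970000 + j970000
Denominator: (j970)^2 + 42(j970) + 80 = -940820 + j40740
|N| = √(970000² + 970000²) ≈ 1.3718e+06, ∠N ≈ 45.00°
|D| = √(940820² + 40740²) ≈ 9.417e+05, ∠D ≈ 177.52°
|G| = 1.3718e+06 / 9.417e+05 ≈ 1.4567

1.46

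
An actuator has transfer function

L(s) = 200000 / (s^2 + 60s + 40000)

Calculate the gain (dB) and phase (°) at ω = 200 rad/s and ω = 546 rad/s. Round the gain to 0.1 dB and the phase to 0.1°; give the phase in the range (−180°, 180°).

At s = jω = j200:
quadratic: (j200)² + 60·j200 + 40000 = 0 + j12000 → |·| ≈ 12000, ∠ ≈ 90.00°
|L| = 200000 / 12000 ≈ 16.667
Gain = 20 log₁₀(16.667) ≈ 24.44 dB
∠L = 0.00° − 90.00° = -90.00°

At s = jω = j546:
quadratic: (j546)² + 60·j546 + 40000 = -258116 + j32760 → |·| ≈ 2.6019e+05, ∠ ≈ 172.77°
|L| = 200000 / 2.6019e+05 ≈ 0.76867
Gain = 20 log₁₀(0.76867) ≈ -2.29 dB
∠L = 0.00° − 172.77° = -172.77°

ω = 200: 24.4 dB, -90.0°; ω = 546: -2.3 dB, -172.8°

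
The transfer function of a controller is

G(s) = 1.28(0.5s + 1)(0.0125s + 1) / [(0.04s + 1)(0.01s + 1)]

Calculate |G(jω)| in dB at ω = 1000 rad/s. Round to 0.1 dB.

26.0 dB

At ω = 1000 rad/s:
zero (1 + j1000·0.5) = 1 + j500 → |·| ≈ 500, ∠ ≈ 89.89°
zero (1 + j1000·0.0125) = 1 + j12.5 → |·| ≈ 12.54, ∠ ≈ 85.43°
pole (1 + j1000·0.04) = 1 + j40 → |·| ≈ 40.012, ∠ ≈ 88.57°
pole (1 + j1000·0.01) = 1 + j10 → |·| ≈ 10.05, ∠ ≈ 84.29°
|G| = 1.28 · 500 · 12.54 / (40.012 · 10.05) ≈ 19.958
Gain = 20 log₁₀(19.958) ≈ 26.00 dB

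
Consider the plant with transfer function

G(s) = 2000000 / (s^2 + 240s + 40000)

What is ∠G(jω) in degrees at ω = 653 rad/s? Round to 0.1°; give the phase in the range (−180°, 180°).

At s = jω = j653:
quadratic: (j653)² + 240·j653 + 40000 = -386409 + j156720 → |·| ≈ 4.1698e+05, ∠ ≈ 157.92°
∠G = 0.00° − 157.92° = -157.92°

-157.9°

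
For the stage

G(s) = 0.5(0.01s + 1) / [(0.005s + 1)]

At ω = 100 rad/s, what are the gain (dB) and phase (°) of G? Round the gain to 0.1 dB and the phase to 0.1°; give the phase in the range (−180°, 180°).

-4.0 dB, 18.4°

At ω = 100 rad/s:
zero (1 + j100·0.01) = 1 + j1 → |·| ≈ 1.4142, ∠ ≈ 45.00°
pole (1 + j100·0.005) = 1 + j0.5 → |·| ≈ 1.118, ∠ ≈ 26.57°
|G| = 0.5 · 1.4142 / (1.118) ≈ 0.63247
Gain = 20 log₁₀(0.63247) ≈ -3.98 dB
∠G = (45.00°) − (26.57°) = 18.43°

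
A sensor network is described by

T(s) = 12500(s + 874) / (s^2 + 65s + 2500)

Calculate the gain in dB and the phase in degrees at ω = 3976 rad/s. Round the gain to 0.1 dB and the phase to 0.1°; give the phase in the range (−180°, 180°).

10.2 dB, -101.5°

At s = jω = j3976:
zero (s+874): 874 + j3976 → |·| = √(874²+3976²) = √16572452 ≈ 4070.9, ∠ = arctan(3976/874) ≈ 77.60°
quadratic: (j3976)² + 65·j3976 + 2500 = -15806076 + j258440 → |·| ≈ 1.5808e+07, ∠ ≈ 179.06°
|T| = 12500 · 4070.9 / 1.5808e+07 ≈ 3.219
Gain = 20 log₁₀(3.219) ≈ 10.15 dB
∠T = 77.60° − 179.06° = -101.46°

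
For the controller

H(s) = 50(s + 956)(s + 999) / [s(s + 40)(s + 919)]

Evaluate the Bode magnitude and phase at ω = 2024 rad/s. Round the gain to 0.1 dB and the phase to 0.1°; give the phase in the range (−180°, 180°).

-31.1 dB, -116.0°

At s = jω = j2024:
zero (s+956): 956 + j2024 → |·| = √(956²+2024²) = √5010512 ≈ 2238.4, ∠ = arctan(2024/956) ≈ 64.72°
zero (s+999): 999 + j2024 → |·| = √(999²+2024²) = √5094577 ≈ 2257.1, ∠ = arctan(2024/999) ≈ 63.73°
pole (s+40): 40 + j2024 → |·| = √(40²+2024²) = √4098176 ≈ 2024.4, ∠ = arctan(2024/40) ≈ 88.87°
pole (s+919): 919 + j2024 → |·| = √(919²+2024²) = √4941137 ≈ 2222.9, ∠ = arctan(2024/919) ≈ 65.58°
pole at origin: |s| = 2024, ∠ = 90.00° (in denominator)
|H| = 50 · 5.0523e+06 / 9.1081e+09 ≈ 0.027735
Gain = 20 log₁₀(0.027735) ≈ -31.14 dB
∠H = 128.45° − 244.45° = -116.00°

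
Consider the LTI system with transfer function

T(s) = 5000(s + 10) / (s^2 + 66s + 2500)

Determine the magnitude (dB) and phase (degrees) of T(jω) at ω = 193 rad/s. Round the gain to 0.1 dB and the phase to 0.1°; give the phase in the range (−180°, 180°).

28.3 dB, -72.8°

At s = jω = j193:
zero (s+10): 10 + j193 → |·| = √(10²+193²) = √37349 ≈ 193.26, ∠ = arctan(193/10) ≈ 87.03°
quadratic: (j193)² + 66·j193 + 2500 = -34749 + j12738 → |·| ≈ 37010, ∠ ≈ 159.87°
|T| = 5000 · 193.26 / 37010 ≈ 26.109
Gain = 20 log₁₀(26.109) ≈ 28.34 dB
∠T = 87.03° − 159.87° = -72.84°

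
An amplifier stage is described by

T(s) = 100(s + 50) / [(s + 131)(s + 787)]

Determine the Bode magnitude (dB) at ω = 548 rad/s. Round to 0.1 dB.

At s = jω = j548:
zero (s+50): 50 + j548 → |·| = √(50²+548²) = √302804 ≈ 550.28, ∠ = arctan(548/50) ≈ 84.79°
pole (s+131): 131 + j548 → |·| = √(131²+548²) = √317465 ≈ 563.44, ∠ = arctan(548/131) ≈ 76.56°
pole (s+787): 787 + j548 → |·| = √(787²+548²) = √919673 ≈ 959, ∠ = arctan(548/787) ≈ 34.85°
|T| = 100 · 550.28 / 5.4034e+05 ≈ 0.10184
Gain = 20 log₁₀(0.10184) ≈ -19.84 dB

-19.8 dB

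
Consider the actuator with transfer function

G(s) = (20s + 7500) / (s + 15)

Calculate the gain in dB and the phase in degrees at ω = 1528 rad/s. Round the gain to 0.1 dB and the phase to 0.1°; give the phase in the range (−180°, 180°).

Substitute s = j1528:
Numerator: 20(j1528) + 7500 = 7500 + j30560
Denominator: (j1528) + 15 = 15 + j1528
|N| = √(7500² + 30560²) ≈ 31467, ∠N ≈ 76.21°
|D| = √(15² + 1528²) ≈ 1528.1, ∠D ≈ 89.44°
|G| = 31467 / 1528.1 ≈ 20.592
Gain = 20 log₁₀(20.592) ≈ 26.27 dB
∠G = 76.21° − 89.44° = -13.23°

26.3 dB, -13.2°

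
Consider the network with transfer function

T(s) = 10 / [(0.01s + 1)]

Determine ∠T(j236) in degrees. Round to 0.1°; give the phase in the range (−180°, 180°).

-67.0°

At ω = 236 rad/s:
pole (1 + j236·0.01) = 1 + j2.36 → |·| ≈ 2.5631, ∠ ≈ 67.04°
∠T = (0°) − (67.04°) = -67.04°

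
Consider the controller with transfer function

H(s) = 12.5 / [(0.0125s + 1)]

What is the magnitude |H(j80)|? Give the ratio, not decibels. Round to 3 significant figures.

8.84

At ω = 80 rad/s:
pole (1 + j80·0.0125) = 1 + j1 → |·| ≈ 1.4142, ∠ ≈ 45.00°
|H| = 12.5 · 1 / (1.4142) ≈ 8.8389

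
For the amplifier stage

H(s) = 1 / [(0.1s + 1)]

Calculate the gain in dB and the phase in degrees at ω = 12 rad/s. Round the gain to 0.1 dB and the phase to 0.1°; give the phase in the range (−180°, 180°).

At ω = 12 rad/s:
pole (1 + j12·0.1) = 1 + j1.2 → |·| ≈ 1.562, ∠ ≈ 50.19°
|H| = 1 · 1 / (1.562) ≈ 0.6402
Gain = 20 log₁₀(0.6402) ≈ -3.87 dB
∠H = (0°) − (50.19°) = -50.19°

-3.9 dB, -50.2°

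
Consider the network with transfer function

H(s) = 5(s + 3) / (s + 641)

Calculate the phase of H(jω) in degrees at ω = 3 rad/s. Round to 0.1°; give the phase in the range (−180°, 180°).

At s = jω = j3:
zero (s+3): 3 + j3 → |·| = √(3²+3²) = √18 ≈ 4.2426, ∠ = arctan(3/3) ≈ 45.00°
pole (s+641): 641 + j3 → |·| = √(641²+3²) = √410890 ≈ 641.01, ∠ = arctan(3/641) ≈ 0.27°
∠H = 45.00° − 0.27° = 44.73°

44.7°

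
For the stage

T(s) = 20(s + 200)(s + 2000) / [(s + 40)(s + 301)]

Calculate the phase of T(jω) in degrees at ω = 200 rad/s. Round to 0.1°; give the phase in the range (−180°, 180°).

At s = jω = j200:
zero (s+200): 200 + j200 → |·| = √(200²+200²) = √80000 ≈ 282.84, ∠ = arctan(200/200) ≈ 45.00°
zero (s+2000): 2000 + j200 → |·| = √(2000²+200²) = √4040000 ≈ 2010, ∠ = arctan(200/2000) ≈ 5.71°
pole (s+40): 40 + j200 → |·| = √(40²+200²) = √41600 ≈ 203.96, ∠ = arctan(200/40) ≈ 78.69°
pole (s+301): 301 + j200 → |·| = √(301²+200²) = √130601 ≈ 361.39, ∠ = arctan(200/301) ≈ 33.60°
∠T = 50.71° − 112.29° = -61.58°

-61.6°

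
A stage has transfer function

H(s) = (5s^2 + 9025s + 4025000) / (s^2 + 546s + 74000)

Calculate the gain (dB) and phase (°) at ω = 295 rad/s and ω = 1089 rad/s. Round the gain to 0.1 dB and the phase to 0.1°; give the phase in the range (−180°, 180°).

ω = 295: 28.8 dB, -58.1°; ω = 1089: 18.0 dB, -50.9°

Substitute s = j295:
Numerator: 5(j295)^2 + 9025(j295) + 4025000 = 3589875 + j2662375
Denominator: (j295)^2 + 546(j295) + 74000 = -13025 + j161070
|N| = √(3589875² + 2662375²) ≈ 4.4694e+06, ∠N ≈ 36.56°
|D| = √(13025² + 161070²) ≈ 1.616e+05, ∠D ≈ 94.62°
|H| = 4.4694e+06 / 1.616e+05 ≈ 27.657
Gain = 20 log₁₀(27.657) ≈ 28.84 dB
∠H = 36.56° − 94.62° = -58.06°

Substitute s = j1089:
Numerator: 5(j1089)^2 + 9025(j1089) + 4025000 = -1904605 + j9828225
Denominator: (j1089)^2 + 546(j1089) + 74000 = -1111921 + j594594
|N| = √(1904605² + 9828225²) ≈ 1.0011e+07, ∠N ≈ 100.97°
|D| = √(1111921² + 594594²) ≈ 1.2609e+06, ∠D ≈ 151.86°
|H| = 1.0011e+07 / 1.2609e+06 ≈ 7.9396
Gain = 20 log₁₀(7.9396) ≈ 18.00 dB
∠H = 100.97° − 151.86° = -50.89°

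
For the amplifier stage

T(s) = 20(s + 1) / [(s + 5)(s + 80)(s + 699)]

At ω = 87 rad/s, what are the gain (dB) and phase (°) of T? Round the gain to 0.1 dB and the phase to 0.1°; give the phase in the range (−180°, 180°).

-72.4 dB, -51.9°

At s = jω = j87:
zero (s+1): 1 + j87 → |·| = √(1²+87²) = √7570 ≈ 87.006, ∠ = arctan(87/1) ≈ 89.34°
pole (s+5): 5 + j87 → |·| = √(5²+87²) = √7594 ≈ 87.144, ∠ = arctan(87/5) ≈ 86.71°
pole (s+80): 80 + j87 → |·| = √(80²+87²) = √13969 ≈ 118.19, ∠ = arctan(87/80) ≈ 47.40°
pole (s+699): 699 + j87 → |·| = √(699²+87²) = √496170 ≈ 704.39, ∠ = arctan(87/699) ≈ 7.09°
|T| = 20 · 87.006 / 7.2549e+06 ≈ 0.00023985
Gain = 20 log₁₀(0.00023985) ≈ -72.40 dB
∠T = 89.34° − 141.20° = -51.86°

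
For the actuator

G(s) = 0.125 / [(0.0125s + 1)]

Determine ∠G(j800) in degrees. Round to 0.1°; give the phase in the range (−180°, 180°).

At ω = 800 rad/s:
pole (1 + j800·0.0125) = 1 + j10 → |·| ≈ 10.05, ∠ ≈ 84.29°
∠G = (0°) − (84.29°) = -84.29°

-84.3°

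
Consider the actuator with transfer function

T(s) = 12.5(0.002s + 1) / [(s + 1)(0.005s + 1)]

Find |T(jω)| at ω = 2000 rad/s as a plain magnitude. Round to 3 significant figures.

At ω = 2000 rad/s:
zero (1 + j2000·0.002) = 1 + j4 → |·| ≈ 4.1231, ∠ ≈ 75.96°
pole (1 + j2000·1) = 1 + j2000 → |·| ≈ 2000, ∠ ≈ 89.97°
pole (1 + j2000·0.005) = 1 + j10 → |·| ≈ 10.05, ∠ ≈ 84.29°
|T| = 12.5 · 4.1231 / (2000 · 10.05) ≈ 0.0025641

0.00256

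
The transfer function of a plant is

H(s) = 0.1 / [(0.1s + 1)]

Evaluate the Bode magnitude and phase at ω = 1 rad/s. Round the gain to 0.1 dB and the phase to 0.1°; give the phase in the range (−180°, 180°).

-20.0 dB, -5.7°

At ω = 1 rad/s:
pole (1 + j1·0.1) = 1 + j0.1 → |·| ≈ 1.005, ∠ ≈ 5.71°
|H| = 0.1 · 1 / (1.005) ≈ 0.099502
Gain = 20 log₁₀(0.099502) ≈ -20.04 dB
∠H = (0°) − (5.71°) = -5.71°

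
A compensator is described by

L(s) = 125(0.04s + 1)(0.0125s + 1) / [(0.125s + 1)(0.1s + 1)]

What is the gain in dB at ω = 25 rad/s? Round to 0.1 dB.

At ω = 25 rad/s:
zero (1 + j25·0.04) = 1 + j1 → |·| ≈ 1.4142, ∠ ≈ 45.00°
zero (1 + j25·0.0125) = 1 + j0.3125 → |·| ≈ 1.0477, ∠ ≈ 17.35°
pole (1 + j25·0.125) = 1 + j3.125 → |·| ≈ 3.2811, ∠ ≈ 72.26°
pole (1 + j25·0.1) = 1 + j2.5 → |·| ≈ 2.6926, ∠ ≈ 68.20°
|L| = 125 · 1.4142 · 1.0477 / (3.2811 · 2.6926) ≈ 20.964
Gain = 20 log₁₀(20.964) ≈ 26.43 dB

26.4 dB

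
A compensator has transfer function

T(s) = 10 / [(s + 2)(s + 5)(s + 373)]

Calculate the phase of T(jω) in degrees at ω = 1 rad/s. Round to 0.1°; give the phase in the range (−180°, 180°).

At s = jω = j1:
pole (s+2): 2 + j1 → |·| = √(2²+1²) = √5 ≈ 2.2361, ∠ = arctan(1/2) ≈ 26.57°
pole (s+5): 5 + j1 → |·| = √(5²+1²) = √26 ≈ 5.099, ∠ = arctan(1/5) ≈ 11.31°
pole (s+373): 373 + j1 → |·| = √(373²+1²) = √139130 ≈ 373, ∠ = arctan(1/373) ≈ 0.15°
∠T = 0.00° − 38.03° = -38.03°

-38.0°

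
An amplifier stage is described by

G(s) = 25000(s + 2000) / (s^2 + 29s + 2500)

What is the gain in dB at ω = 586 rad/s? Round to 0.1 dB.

At s = jω = j586:
zero (s+2000): 2000 + j586 → |·| = √(2000²+586²) = √4343396 ≈ 2084.1, ∠ = arctan(586/2000) ≈ 16.33°
quadratic: (j586)² + 29·j586 + 2500 = -340896 + j16994 → |·| ≈ 3.4132e+05, ∠ ≈ 177.15°
|G| = 25000 · 2084.1 / 3.4132e+05 ≈ 152.65
Gain = 20 log₁₀(152.65) ≈ 43.67 dB

43.7 dB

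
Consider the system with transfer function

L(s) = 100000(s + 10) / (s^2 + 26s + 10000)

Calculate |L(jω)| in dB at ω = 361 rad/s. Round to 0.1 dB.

49.5 dB

At s = jω = j361:
zero (s+10): 10 + j361 → |·| = √(10²+361²) = √130421 ≈ 361.14, ∠ = arctan(361/10) ≈ 88.41°
quadratic: (j361)² + 26·j361 + 10000 = -120321 + j9386 → |·| ≈ 1.2069e+05, ∠ ≈ 175.54°
|L| = 100000 · 361.14 / 1.2069e+05 ≈ 299.23
Gain = 20 log₁₀(299.23) ≈ 49.52 dB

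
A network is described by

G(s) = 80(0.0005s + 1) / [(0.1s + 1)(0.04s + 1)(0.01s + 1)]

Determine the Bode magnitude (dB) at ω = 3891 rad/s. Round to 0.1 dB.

-82.6 dB

At ω = 3891 rad/s:
zero (1 + j3891·0.0005) = 1 + j1.9455 → |·| ≈ 2.1875, ∠ ≈ 62.80°
pole (1 + j3891·0.1) = 1 + j389.1 → |·| ≈ 389.1, ∠ ≈ 89.85°
pole (1 + j3891·0.04) = 1 + j155.64 → |·| ≈ 155.64, ∠ ≈ 89.63°
pole (1 + j3891·0.01) = 1 + j38.91 → |·| ≈ 38.923, ∠ ≈ 88.53°
|G| = 80 · 2.1875 / (389.1 · 155.64 · 38.923) ≈ 7.4242e-05
Gain = 20 log₁₀(7.4242e-05) ≈ -82.59 dB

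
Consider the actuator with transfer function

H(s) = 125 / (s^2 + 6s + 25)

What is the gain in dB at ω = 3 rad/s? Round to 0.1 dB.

At s = jω = j3:
quadratic: (j3)² + 6·j3 + 25 = 16 + j18 → |·| ≈ 24.083, ∠ ≈ 48.37°
|H| = 125 / 24.083 ≈ 5.1904
Gain = 20 log₁₀(5.1904) ≈ 14.30 dB

14.3 dB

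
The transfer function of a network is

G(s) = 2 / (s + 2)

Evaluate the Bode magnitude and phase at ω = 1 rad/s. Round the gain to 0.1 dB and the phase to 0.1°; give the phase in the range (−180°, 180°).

Substitute s = j1:
Numerator: 2 = 2 + j0
Denominator: (j1) + 2 = 2 + j1
|N| = √(2² + 0²) ≈ 2, ∠N ≈ 0.00°
|D| = √(2² + 1²) ≈ 2.2361, ∠D ≈ 26.57°
|G| = 2 / 2.2361 ≈ 0.89441
Gain = 20 log₁₀(0.89441) ≈ -0.97 dB
∠G = 0.00° − 26.57° = -26.57°

-1.0 dB, -26.6°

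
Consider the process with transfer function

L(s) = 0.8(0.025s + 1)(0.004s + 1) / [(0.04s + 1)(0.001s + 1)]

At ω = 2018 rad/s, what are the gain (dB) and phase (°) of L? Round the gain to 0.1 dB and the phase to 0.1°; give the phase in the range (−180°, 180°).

At ω = 2018 rad/s:
zero (1 + j2018·0.025) = 1 + j50.45 → |·| ≈ 50.46, ∠ ≈ 88.86°
zero (1 + j2018·0.004) = 1 + j8.072 → |·| ≈ 8.1337, ∠ ≈ 82.94°
pole (1 + j2018·0.04) = 1 + j80.72 → |·| ≈ 80.726, ∠ ≈ 89.29°
pole (1 + j2018·0.001) = 1 + j2.018 → |·| ≈ 2.2522, ∠ ≈ 63.64°
|L| = 0.8 · 50.46 · 8.1337 / (80.726 · 2.2522) ≈ 1.8059
Gain = 20 log₁₀(1.8059) ≈ 5.13 dB
∠L = (88.86° + 82.94°) − (89.29° + 63.64°) = 18.87°

5.1 dB, 18.9°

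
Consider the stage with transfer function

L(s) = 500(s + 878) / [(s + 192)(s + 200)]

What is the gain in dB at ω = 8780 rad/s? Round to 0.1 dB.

At s = jω = j8780:
zero (s+878): 878 + j8780 → |·| = √(878²+8780²) = √77859284 ≈ 8823.8, ∠ = arctan(8780/878) ≈ 84.29°
pole (s+192): 192 + j8780 → |·| = √(192²+8780²) = √77125264 ≈ 8782.1, ∠ = arctan(8780/192) ≈ 88.75°
pole (s+200): 200 + j8780 → |·| = √(200²+8780²) = √77128400 ≈ 8782.3, ∠ = arctan(8780/200) ≈ 88.70°
|L| = 500 · 8823.8 / 7.7127e+07 ≈ 0.057203
Gain = 20 log₁₀(0.057203) ≈ -24.85 dB

-24.9 dB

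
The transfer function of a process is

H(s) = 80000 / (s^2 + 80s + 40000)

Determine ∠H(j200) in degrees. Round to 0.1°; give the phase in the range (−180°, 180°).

At s = jω = j200:
quadratic: (j200)² + 80·j200 + 40000 = 0 + j16000 → |·| ≈ 16000, ∠ ≈ 90.00°
∠H = 0.00° − 90.00° = -90.00°

-90.0°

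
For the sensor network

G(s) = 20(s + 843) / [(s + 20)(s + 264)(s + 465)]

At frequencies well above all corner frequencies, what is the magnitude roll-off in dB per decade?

Each pole contributes −20 dB/decade at high frequency; each zero contributes +20 dB/decade.
Net: 1 zero(s) − 3 pole(s) → -40 dB/decade.

-40 dB/decade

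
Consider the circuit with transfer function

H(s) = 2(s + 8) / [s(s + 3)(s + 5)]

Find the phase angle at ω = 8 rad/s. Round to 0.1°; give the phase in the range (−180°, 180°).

-172.4°

At s = jω = j8:
zero (s+8): 8 + j8 → |·| = √(8²+8²) = √128 ≈ 11.314, ∠ = arctan(8/8) ≈ 45.00°
pole (s+3): 3 + j8 → |·| = √(3²+8²) = √73 ≈ 8.544, ∠ = arctan(8/3) ≈ 69.44°
pole (s+5): 5 + j8 → |·| = √(5²+8²) = √89 ≈ 9.434, ∠ = arctan(8/5) ≈ 57.99°
pole at origin: |s| = 8, ∠ = 90.00° (in denominator)
∠H = 45.00° − 217.43° = -172.43°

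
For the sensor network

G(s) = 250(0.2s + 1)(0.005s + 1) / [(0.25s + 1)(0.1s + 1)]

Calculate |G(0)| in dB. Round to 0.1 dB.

48.0 dB

G(0) = 250 · 1 / 1 = 250
20 log₁₀(250) ≈ 47.96 dB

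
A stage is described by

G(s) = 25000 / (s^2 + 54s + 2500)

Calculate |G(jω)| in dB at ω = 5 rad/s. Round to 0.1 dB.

20.0 dB

At s = jω = j5:
quadratic: (j5)² + 54·j5 + 2500 = 2475 + j270 → |·| ≈ 2489.7, ∠ ≈ 6.23°
|G| = 25000 / 2489.7 ≈ 10.041
Gain = 20 log₁₀(10.041) ≈ 20.04 dB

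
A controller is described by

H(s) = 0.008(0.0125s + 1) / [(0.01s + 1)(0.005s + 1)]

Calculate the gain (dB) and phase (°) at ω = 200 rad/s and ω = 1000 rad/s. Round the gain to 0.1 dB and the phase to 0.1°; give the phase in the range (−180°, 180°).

At ω = 200 rad/s:
zero (1 + j200·0.0125) = 1 + j2.5 → |·| ≈ 2.6926, ∠ ≈ 68.20°
pole (1 + j200·0.01) = 1 + j2 → |·| ≈ 2.2361, ∠ ≈ 63.43°
pole (1 + j200·0.005) = 1 + j1 → |·| ≈ 1.4142, ∠ ≈ 45.00°
|H| = 0.008 · 2.6926 / (2.2361 · 1.4142) ≈ 0.0068118
Gain = 20 log₁₀(0.0068118) ≈ -43.33 dB
∠H = (68.20°) − (63.43° + 45.00°) = -40.23°

At ω = 1000 rad/s:
zero (1 + j1000·0.0125) = 1 + j12.5 → |·| ≈ 12.54, ∠ ≈ 85.43°
pole (1 + j1000·0.01) = 1 + j10 → |·| ≈ 10.05, ∠ ≈ 84.29°
pole (1 + j1000·0.005) = 1 + j5 → |·| ≈ 5.099, ∠ ≈ 78.69°
|H| = 0.008 · 12.54 / (10.05 · 5.099) ≈ 0.0019577
Gain = 20 log₁₀(0.0019577) ≈ -54.17 dB
∠H = (85.43°) − (84.29° + 78.69°) = -77.55°

ω = 200: -43.3 dB, -40.2°; ω = 1000: -54.2 dB, -77.6°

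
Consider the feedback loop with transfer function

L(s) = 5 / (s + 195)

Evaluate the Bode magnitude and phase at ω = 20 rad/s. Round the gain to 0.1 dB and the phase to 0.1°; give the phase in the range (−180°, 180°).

Substitute s = j20:
Numerator: 5 = 5 + j0
Denominator: (j20) + 195 = 195 + j20
|N| = √(5² + 0²) ≈ 5, ∠N ≈ 0.00°
|D| = √(195² + 20²) ≈ 196.02, ∠D ≈ 5.86°
|L| = 5 / 196.02 ≈ 0.025508
Gain = 20 log₁₀(0.025508) ≈ -31.87 dB
∠L = 0.00° − 5.86° = -5.86°

-31.9 dB, -5.9°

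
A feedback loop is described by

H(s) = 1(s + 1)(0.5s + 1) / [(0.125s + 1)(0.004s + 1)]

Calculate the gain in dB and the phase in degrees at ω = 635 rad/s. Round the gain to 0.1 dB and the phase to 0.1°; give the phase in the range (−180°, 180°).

59.4 dB, 21.9°

At ω = 635 rad/s:
zero (1 + j635·1) = 1 + j635 → |·| ≈ 635, ∠ ≈ 89.91°
zero (1 + j635·0.5) = 1 + j317.5 → |·| ≈ 317.5, ∠ ≈ 89.82°
pole (1 + j635·0.125) = 1 + j79.375 → |·| ≈ 79.381, ∠ ≈ 89.28°
pole (1 + j635·0.004) = 1 + j2.54 → |·| ≈ 2.7298, ∠ ≈ 68.51°
|H| = 1 · 635 · 317.5 / (79.381 · 2.7298) ≈ 930.4
Gain = 20 log₁₀(930.4) ≈ 59.37 dB
∠H = (89.91° + 89.82°) − (89.28° + 68.51°) = 21.94°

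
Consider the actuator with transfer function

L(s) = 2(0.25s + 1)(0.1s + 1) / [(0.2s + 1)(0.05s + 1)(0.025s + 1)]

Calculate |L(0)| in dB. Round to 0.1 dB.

6.0 dB

L(0) = 2 · 1 / 1 = 2
20 log₁₀(2) ≈ 6.02 dB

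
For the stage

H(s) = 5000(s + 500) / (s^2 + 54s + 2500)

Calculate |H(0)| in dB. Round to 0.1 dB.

60.0 dB

H(0) = 5000·500 / 2500 = 1000
20 log₁₀(1000) ≈ 60.00 dB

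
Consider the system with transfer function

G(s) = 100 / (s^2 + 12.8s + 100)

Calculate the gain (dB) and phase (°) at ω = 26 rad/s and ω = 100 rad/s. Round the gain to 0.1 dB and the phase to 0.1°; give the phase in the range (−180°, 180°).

At s = jω = j26:
quadratic: (j26)² + 12.8·j26 + 100 = -576 + j332.8 → |·| ≈ 665.23, ∠ ≈ 149.98°
|G| = 100 / 665.23 ≈ 0.15032
Gain = 20 log₁₀(0.15032) ≈ -16.46 dB
∠G = 0.00° − 149.98° = -149.98°

At s = jω = j100:
quadratic: (j100)² + 12.8·j100 + 100 = -9900 + j1280 → |·| ≈ 9982.4, ∠ ≈ 172.63°
|G| = 100 / 9982.4 ≈ 0.010018
Gain = 20 log₁₀(0.010018) ≈ -39.98 dB
∠G = 0.00° − 172.63° = -172.63°

ω = 26: -16.5 dB, -150.0°; ω = 100: -40.0 dB, -172.6°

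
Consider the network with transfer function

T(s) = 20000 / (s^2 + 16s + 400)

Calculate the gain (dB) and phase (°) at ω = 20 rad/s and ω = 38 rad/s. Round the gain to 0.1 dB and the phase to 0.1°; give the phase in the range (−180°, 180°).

At s = jω = j20:
quadratic: (j20)² + 16·j20 + 400 = 0 + j320 → |·| ≈ 320, ∠ ≈ 90.00°
|T| = 20000 / 320 ≈ 62.5
Gain = 20 log₁₀(62.5) ≈ 35.92 dB
∠T = 0.00° − 90.00° = -90.00°

At s = jω = j38:
quadratic: (j38)² + 16·j38 + 400 = -1044 + j608 → |·| ≈ 1208.1, ∠ ≈ 149.78°
|T| = 20000 / 1208.1 ≈ 16.555
Gain = 20 log₁₀(16.555) ≈ 24.38 dB
∠T = 0.00° − 149.78° = -149.78°

ω = 20: 35.9 dB, -90.0°; ω = 38: 24.4 dB, -149.8°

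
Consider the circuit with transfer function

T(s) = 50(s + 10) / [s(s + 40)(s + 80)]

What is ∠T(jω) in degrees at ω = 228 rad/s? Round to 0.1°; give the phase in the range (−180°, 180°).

-153.2°

At s = jω = j228:
zero (s+10): 10 + j228 → |·| = √(10²+228²) = √52084 ≈ 228.22, ∠ = arctan(228/10) ≈ 87.49°
pole (s+40): 40 + j228 → |·| = √(40²+228²) = √53584 ≈ 231.48, ∠ = arctan(228/40) ≈ 80.05°
pole (s+80): 80 + j228 → |·| = √(80²+228²) = √58384 ≈ 241.63, ∠ = arctan(228/80) ≈ 70.67°
pole at origin: |s| = 228, ∠ = 90.00° (in denominator)
∠T = 87.49° − 240.72° = -153.23°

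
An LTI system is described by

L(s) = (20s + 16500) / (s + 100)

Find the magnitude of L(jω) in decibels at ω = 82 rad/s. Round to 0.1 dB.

Substitute s = j82:
Numerator: 20(j82) + 16500 = 16500 + j1640
Denominator: (j82) + 100 = 100 + j82
|N| = √(16500² + 1640²) ≈ 16581, ∠N ≈ 5.68°
|D| = √(100² + 82²) ≈ 129.32, ∠D ≈ 39.35°
|L| = 16581 / 129.32 ≈ 128.22
Gain = 20 log₁₀(128.22) ≈ 42.16 dB

42.2 dB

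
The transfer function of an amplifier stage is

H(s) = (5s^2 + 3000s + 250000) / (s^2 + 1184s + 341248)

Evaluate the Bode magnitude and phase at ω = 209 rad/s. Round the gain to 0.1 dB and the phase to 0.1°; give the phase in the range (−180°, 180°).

4.2 dB, 47.4°

Substitute s = j209:
Numerator: 5(j209)^2 + 3000(j209) + 250000 = 31595 + j627000
Denominator: (j209)^2 + 1184(j209) + 341248 = 297567 + j247456
|N| = √(31595² + 627000²) ≈ 6.278e+05, ∠N ≈ 87.12°
|D| = √(297567² + 247456²) ≈ 3.8701e+05, ∠D ≈ 39.75°
|H| = 6.278e+05 / 3.8701e+05 ≈ 1.6222
Gain = 20 log₁₀(1.6222) ≈ 4.20 dB
∠H = 87.12° − 39.75° = 47.37°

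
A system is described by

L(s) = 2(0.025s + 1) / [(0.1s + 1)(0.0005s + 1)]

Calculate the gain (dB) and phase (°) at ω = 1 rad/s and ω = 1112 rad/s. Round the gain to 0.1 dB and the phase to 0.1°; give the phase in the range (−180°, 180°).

ω = 1: 6.0 dB, -4.3°; ω = 1112: -7.2 dB, -30.6°

At ω = 1 rad/s:
zero (1 + j1·0.025) = 1 + j0.025 → |·| ≈ 1.0003, ∠ ≈ 1.43°
pole (1 + j1·0.1) = 1 + j0.1 → |·| ≈ 1.005, ∠ ≈ 5.71°
pole (1 + j1·0.0005) = 1 + j0.0005 → |·| ≈ 1, ∠ ≈ 0.03°
|L| = 2 · 1.0003 / (1.005 · 1) ≈ 1.9906
Gain = 20 log₁₀(1.9906) ≈ 5.98 dB
∠L = (1.43°) − (5.71° + 0.03°) = -4.31°

At ω = 1112 rad/s:
zero (1 + j1112·0.025) = 1 + j27.8 → |·| ≈ 27.818, ∠ ≈ 87.94°
pole (1 + j1112·0.1) = 1 + j111.2 → |·| ≈ 111.2, ∠ ≈ 89.48°
pole (1 + j1112·0.0005) = 1 + j0.556 → |·| ≈ 1.1442, ∠ ≈ 29.07°
|L| = 2 · 27.818 / (111.2 · 1.1442) ≈ 0.43727
Gain = 20 log₁₀(0.43727) ≈ -7.19 dB
∠L = (87.94°) − (89.48° + 29.07°) = -30.61°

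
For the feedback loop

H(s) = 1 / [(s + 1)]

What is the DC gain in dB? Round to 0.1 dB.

0.0 dB

H(0) = 1 · 1 / 1 = 1
20 log₁₀(1) ≈ 0.00 dB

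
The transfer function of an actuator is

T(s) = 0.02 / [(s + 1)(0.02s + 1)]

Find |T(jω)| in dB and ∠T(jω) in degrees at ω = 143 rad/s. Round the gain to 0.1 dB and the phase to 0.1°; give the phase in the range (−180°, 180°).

-86.7 dB, -160.3°

At ω = 143 rad/s:
pole (1 + j143·1) = 1 + j143 → |·| ≈ 143, ∠ ≈ 89.60°
pole (1 + j143·0.02) = 1 + j2.86 → |·| ≈ 3.0298, ∠ ≈ 70.73°
|T| = 0.02 · 1 / (143 · 3.0298) ≈ 4.6162e-05
Gain = 20 log₁₀(4.6162e-05) ≈ -86.71 dB
∠T = (0°) − (89.60° + 70.73°) = -160.33°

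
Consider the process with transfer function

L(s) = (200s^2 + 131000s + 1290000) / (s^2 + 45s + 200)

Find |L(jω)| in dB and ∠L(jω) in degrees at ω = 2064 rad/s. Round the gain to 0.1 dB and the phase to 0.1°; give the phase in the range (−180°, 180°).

Substitute s = j2064:
Numerator: 200(j2064)^2 + 131000(j2064) + 1290000 = -850729200 + j270384000
Denominator: (j2064)^2 + 45(j2064) + 200 = -4259896 + j92880
|N| = √(850729200² + 270384000²) ≈ 8.9266e+08, ∠N ≈ 162.37°
|D| = √(4259896² + 92880²) ≈ 4.2609e+06, ∠D ≈ 178.75°
|L| = 8.9266e+08 / 4.2609e+06 ≈ 209.5
Gain = 20 log₁₀(209.5) ≈ 46.42 dB
∠L = 162.37° − 178.75° = -16.38°

46.4 dB, -16.4°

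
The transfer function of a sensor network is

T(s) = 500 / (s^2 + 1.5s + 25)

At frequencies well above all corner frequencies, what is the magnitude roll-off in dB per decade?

-40 dB/decade

Each pole contributes −20 dB/decade at high frequency; each zero contributes +20 dB/decade.
Net: 0 zero(s) − 2 pole(s) → -40 dB/decade.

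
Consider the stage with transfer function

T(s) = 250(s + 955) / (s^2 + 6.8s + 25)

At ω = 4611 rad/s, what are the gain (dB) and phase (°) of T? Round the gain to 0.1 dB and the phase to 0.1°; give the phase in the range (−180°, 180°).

-25.1 dB, -101.6°

At s = jω = j4611:
zero (s+955): 955 + j4611 → |·| = √(955²+4611²) = √22173346 ≈ 4708.9, ∠ = arctan(4611/955) ≈ 78.30°
quadratic: (j4611)² + 6.8·j4611 + 25 = -21261296 + j31354.8 → |·| ≈ 2.1261e+07, ∠ ≈ 179.92°
|T| = 250 · 4708.9 / 2.1261e+07 ≈ 0.05537
Gain = 20 log₁₀(0.05537) ≈ -25.13 dB
∠T = 78.30° − 179.92° = -101.62°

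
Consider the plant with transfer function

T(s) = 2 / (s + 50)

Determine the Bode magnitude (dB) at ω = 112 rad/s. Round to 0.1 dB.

-35.8 dB

At s = jω = j112:
pole (s+50): 50 + j112 → |·| = √(50²+112²) = √15044 ≈ 122.65, ∠ = arctan(112/50) ≈ 65.94°
|T| = 2 / 122.65 ≈ 0.016307
Gain = 20 log₁₀(0.016307) ≈ -35.75 dB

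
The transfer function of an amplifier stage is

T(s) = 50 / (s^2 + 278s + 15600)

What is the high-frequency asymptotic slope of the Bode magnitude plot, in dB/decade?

Each pole contributes −20 dB/decade at high frequency; each zero contributes +20 dB/decade.
Net: 0 zero(s) − 2 pole(s) → -40 dB/decade.

-40 dB/decade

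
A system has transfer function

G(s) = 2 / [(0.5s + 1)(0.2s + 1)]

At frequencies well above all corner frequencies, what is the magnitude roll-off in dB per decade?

-40 dB/decade

Each pole contributes −20 dB/decade at high frequency; each zero contributes +20 dB/decade.
Net: 0 zero(s) − 2 pole(s) → -40 dB/decade.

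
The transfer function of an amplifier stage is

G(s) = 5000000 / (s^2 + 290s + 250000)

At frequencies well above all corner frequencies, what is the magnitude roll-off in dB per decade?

-40 dB/decade

Each pole contributes −20 dB/decade at high frequency; each zero contributes +20 dB/decade.
Net: 0 zero(s) − 2 pole(s) → -40 dB/decade.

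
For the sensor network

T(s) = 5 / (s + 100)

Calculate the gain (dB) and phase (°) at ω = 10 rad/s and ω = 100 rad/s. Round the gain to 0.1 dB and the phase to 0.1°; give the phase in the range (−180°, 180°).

Substitute s = j10:
Numerator: 5 = 5 + j0
Denominator: (j10) + 100 = 100 + j10
|N| = √(5² + 0²) ≈ 5, ∠N ≈ 0.00°
|D| = √(100² + 10²) ≈ 100.5, ∠D ≈ 5.71°
|T| = 5 / 100.5 ≈ 0.049751
Gain = 20 log₁₀(0.049751) ≈ -26.06 dB
∠T = 0.00° − 5.71° = -5.71°

Substitute s = j100:
Numerator: 5 = 5 + j0
Denominator: (j100) + 100 = 100 + j100
|N| = √(5² + 0²) ≈ 5, ∠N ≈ 0.00°
|D| = √(100² + 100²) ≈ 141.42, ∠D ≈ 45.00°
|T| = 5 / 141.42 ≈ 0.035356
Gain = 20 log₁₀(0.035356) ≈ -29.03 dB
∠T = 0.00° − 45.00° = -45.00°

ω = 10: -26.1 dB, -5.7°; ω = 100: -29.0 dB, -45.0°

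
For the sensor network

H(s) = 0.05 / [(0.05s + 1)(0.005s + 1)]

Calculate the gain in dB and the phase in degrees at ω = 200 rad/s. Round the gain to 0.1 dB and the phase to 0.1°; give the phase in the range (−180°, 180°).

At ω = 200 rad/s:
pole (1 + j200·0.05) = 1 + j10 → |·| ≈ 10.05, ∠ ≈ 84.29°
pole (1 + j200·0.005) = 1 + j1 → |·| ≈ 1.4142, ∠ ≈ 45.00°
|H| = 0.05 · 1 / (10.05 · 1.4142) ≈ 0.003518
Gain = 20 log₁₀(0.003518) ≈ -49.07 dB
∠H = (0°) − (84.29° + 45.00°) = -129.29°

-49.1 dB, -129.3°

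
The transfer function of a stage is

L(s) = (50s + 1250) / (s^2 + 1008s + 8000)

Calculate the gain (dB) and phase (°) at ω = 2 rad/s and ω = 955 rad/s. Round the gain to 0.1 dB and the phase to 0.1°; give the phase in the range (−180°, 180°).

ω = 2: -16.4 dB, -9.6°; ω = 955: -28.8 dB, -44.7°

Substitute s = j2:
Numerator: 50(j2) + 1250 = 1250 + j100
Denominator: (j2)^2 + 1008(j2) + 8000 = 7996 + j2016
|N| = √(1250² + 100²) ≈ 1254, ∠N ≈ 4.57°
|D| = √(7996² + 2016²) ≈ 8246.2, ∠D ≈ 14.15°
|L| = 1254 / 8246.2 ≈ 0.15207
Gain = 20 log₁₀(0.15207) ≈ -16.36 dB
∠L = 4.57° − 14.15° = -9.58°

Substitute s = j955:
Numerator: 50(j955) + 1250 = 1250 + j47750
Denominator: (j955)^2 + 1008(j955) + 8000 = -904025 + j962640
|N| = √(1250² + 47750²) ≈ 47766, ∠N ≈ 88.50°
|D| = √(904025² + 962640²) ≈ 1.3206e+06, ∠D ≈ 133.20°
|L| = 47766 / 1.3206e+06 ≈ 0.03617
Gain = 20 log₁₀(0.03617) ≈ -28.83 dB
∠L = 88.50° − 133.20° = -44.70°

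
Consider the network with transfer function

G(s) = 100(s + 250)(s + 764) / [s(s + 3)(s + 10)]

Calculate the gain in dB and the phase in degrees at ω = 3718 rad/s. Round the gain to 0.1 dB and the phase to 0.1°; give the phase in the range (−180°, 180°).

At s = jω = j3718:
zero (s+250): 250 + j3718 → |·| = √(250²+3718²) = √13886024 ≈ 3726.4, ∠ = arctan(3718/250) ≈ 86.15°
zero (s+764): 764 + j3718 → |·| = √(764²+3718²) = √14407220 ≈ 3795.7, ∠ = arctan(3718/764) ≈ 78.39°
pole (s+3): 3 + j3718 → |·| = √(3²+3718²) = √13823533 ≈ 3718, ∠ = arctan(3718/3) ≈ 89.95°
pole (s+10): 10 + j3718 → |·| = √(10²+3718²) = √13823624 ≈ 3718, ∠ = arctan(3718/10) ≈ 89.85°
pole at origin: |s| = 3718, ∠ = 90.00° (in denominator)
|G| = 100 · 1.4144e+07 / 5.1396e+10 ≈ 0.02752
Gain = 20 log₁₀(0.02752) ≈ -31.21 dB
∠G = 164.54° − 269.80° = -105.26°

-31.2 dB, -105.3°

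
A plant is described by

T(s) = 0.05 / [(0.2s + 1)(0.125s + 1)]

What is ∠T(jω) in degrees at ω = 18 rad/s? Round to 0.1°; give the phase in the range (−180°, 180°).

At ω = 18 rad/s:
pole (1 + j18·0.2) = 1 + j3.6 → |·| ≈ 3.7363, ∠ ≈ 74.48°
pole (1 + j18·0.125) = 1 + j2.25 → |·| ≈ 2.4622, ∠ ≈ 66.04°
∠T = (0°) − (74.48° + 66.04°) = -140.52°

-140.5°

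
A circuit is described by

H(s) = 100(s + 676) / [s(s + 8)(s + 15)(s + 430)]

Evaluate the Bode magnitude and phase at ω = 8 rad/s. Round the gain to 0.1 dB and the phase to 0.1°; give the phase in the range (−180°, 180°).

At s = jω = j8:
zero (s+676): 676 + j8 → |·| = √(676²+8²) = √457040 ≈ 676.05, ∠ = arctan(8/676) ≈ 0.68°
pole (s+8): 8 + j8 → |·| = √(8²+8²) = √128 ≈ 11.314, ∠ = arctan(8/8) ≈ 45.00°
pole (s+15): 15 + j8 → |·| = √(15²+8²) = √289 ≈ 17, ∠ = arctan(8/15) ≈ 28.07°
pole (s+430): 430 + j8 → |·| = √(430²+8²) = √184964 ≈ 430.07, ∠ = arctan(8/430) ≈ 1.07°
pole at origin: |s| = 8, ∠ = 90.00° (in denominator)
|H| = 100 · 676.05 / 6.6175e+05 ≈ 0.10216
Gain = 20 log₁₀(0.10216) ≈ -19.81 dB
∠H = 0.68° − 164.14° = -163.46°

-19.8 dB, -163.5°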